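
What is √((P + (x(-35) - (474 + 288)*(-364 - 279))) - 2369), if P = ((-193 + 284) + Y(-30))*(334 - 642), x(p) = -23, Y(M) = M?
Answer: √468786 ≈ 684.68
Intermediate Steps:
P = -18788 (P = ((-193 + 284) - 30)*(334 - 642) = (91 - 30)*(-308) = 61*(-308) = -18788)
√((P + (x(-35) - (474 + 288)*(-364 - 279))) - 2369) = √((-18788 + (-23 - (474 + 288)*(-364 - 279))) - 2369) = √((-18788 + (-23 - 762*(-643))) - 2369) = √((-18788 + (-23 - 1*(-489966))) - 2369) = √((-18788 + (-23 + 489966)) - 2369) = √((-18788 + 489943) - 2369) = √(471155 - 2369) = √468786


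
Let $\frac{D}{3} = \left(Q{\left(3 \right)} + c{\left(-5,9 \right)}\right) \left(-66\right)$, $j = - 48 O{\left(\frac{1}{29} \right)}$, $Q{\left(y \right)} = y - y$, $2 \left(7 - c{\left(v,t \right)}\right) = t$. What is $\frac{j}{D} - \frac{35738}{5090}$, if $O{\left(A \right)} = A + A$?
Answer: $- \frac{3416869}{487113} \approx -7.0145$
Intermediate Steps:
$O{\left(A \right)} = 2 A$
$c{\left(v,t \right)} = 7 - \frac{t}{2}$
$Q{\left(y \right)} = 0$
$j = - \frac{96}{29}$ ($j = - 48 \cdot \frac{2}{29} = - 48 \cdot 2 \cdot \frac{1}{29} = \left(-48\right) \frac{2}{29} = - \frac{96}{29} \approx -3.3103$)
$D = -495$ ($D = 3 \left(0 + \left(7 - \frac{9}{2}\right)\right) \left(-66\right) = 3 \left(0 + \frac{5}{2}\right) \left(-66\right) = 3 \cdot \frac{5}{2} \left(-66\right) = 3 \left(-165\right) = -495$)
$\frac{j}{D} - \frac{35738}{5090} = - \frac{96}{29 \left(-495\right)} - \frac{35738}{5090} = \left(- \frac{96}{29}\right) \left(- \frac{1}{495}\right) - \frac{17869}{2545} = \frac{32}{4785} - \frac{17869}{2545} = - \frac{3416869}{487113}$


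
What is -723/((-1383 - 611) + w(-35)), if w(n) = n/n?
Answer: 723/1993 ≈ 0.36277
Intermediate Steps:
w(n) = 1
-723/((-1383 - 611) + w(-35)) = -723/((-1383 - 611) + 1) = -723/(-1994 + 1) = -723/(-1993) = -723*(-1/1993) = 723/1993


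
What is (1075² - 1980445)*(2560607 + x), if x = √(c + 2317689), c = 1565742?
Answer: -2112039865740 - 824820*√3883431 ≈ -2.1137e+12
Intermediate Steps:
x = √3883431 (x = √(1565742 + 2317689) = √3883431 ≈ 1970.6)
(1075² - 1980445)*(2560607 + x) = (1075² - 1980445)*(2560607 + √3883431) = (1155625 - 1980445)*(2560607 + √3883431) = -824820*(2560607 + √3883431) = -2112039865740 - 824820*√3883431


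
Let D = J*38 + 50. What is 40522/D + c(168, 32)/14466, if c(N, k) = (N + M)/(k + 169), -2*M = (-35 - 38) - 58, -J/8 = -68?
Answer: 117829280239/60252654852 ≈ 1.9556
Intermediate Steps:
J = 544 (J = -8*(-68) = 544)
M = 131/2 (M = -((-35 - 38) - 58)/2 = -(-73 - 58)/2 = -½*(-131) = 131/2 ≈ 65.500)
c(N, k) = (131/2 + N)/(169 + k) (c(N, k) = (N + 131/2)/(k + 169) = (131/2 + N)/(169 + k))
D = 20722 (D = 544*38 + 50 = 20672 + 50 = 20722)
40522/D + c(168, 32)/14466 = 40522/20722 + ((131/2 + 168)/(169 + 32))/14466 = 40522*(1/20722) + ((467/2)/201)*(1/14466) = 20261/10361 + ((1/201)*(467/2))*(1/14466) = 20261/10361 + (467/402)*(1/14466) = 20261/10361 + 467/5815332 = 117829280239/60252654852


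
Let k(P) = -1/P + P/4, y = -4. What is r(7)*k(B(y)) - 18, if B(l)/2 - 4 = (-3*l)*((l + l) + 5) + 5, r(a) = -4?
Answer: 970/27 ≈ 35.926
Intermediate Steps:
B(l) = 18 - 6*l*(5 + 2*l) (B(l) = 8 + 2*((-3*l)*((l + l) + 5) + 5) = 8 + 2*((-3*l)*(2*l + 5) + 5) = 8 + 2*((-3*l)*(5 + 2*l) + 5) = 8 + 2*(-3*l*(5 + 2*l) + 5) = 8 + 2*(5 - 3*l*(5 + 2*l)) = 8 + (10 - 6*l*(5 + 2*l)) = 18 - 6*l*(5 + 2*l))
k(P) = -1/P + P/4 (k(P) = -1/P + P*(1/4) = -1/P + P/4)
r(7)*k(B(y)) - 18 = -4*(-1/(18 - 30*(-4) - 12*(-4)**2) + (18 - 30*(-4) - 12*(-4)**2)/4) - 18 = -4*(-1/(18 + 120 - 12*16) + (18 + 120 - 12*16)/4) - 18 = -4*(-1/(18 + 120 - 192) + (18 + 120 - 192)/4) - 18 = -4*(-1/(-54) + (1/4)*(-54)) - 18 = -4*(-1*(-1/54) - 27/2) - 18 = -4*(1/54 - 27/2) - 18 = -4*(-364/27) - 18 = 1456/27 - 18 = 970/27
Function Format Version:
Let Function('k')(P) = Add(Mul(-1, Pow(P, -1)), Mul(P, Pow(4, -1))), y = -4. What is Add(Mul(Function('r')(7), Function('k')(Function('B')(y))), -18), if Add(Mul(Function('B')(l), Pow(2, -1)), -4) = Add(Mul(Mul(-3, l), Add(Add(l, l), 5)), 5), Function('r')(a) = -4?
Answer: Rational(970, 27) ≈ 35.926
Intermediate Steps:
Function('B')(l) = Add(18, Mul(-6, l, Add(5, Mul(2, l)))) (Function('B')(l) = Add(8, Mul(2, Add(Mul(Mul(-3, l), Add(Add(l, l), 5)), 5))) = Add(8, Mul(2, Add(Mul(Mul(-3, l), Add(Mul(2, l), 5)), 5))) = Add(8, Mul(2, Add(Mul(Mul(-3, l), Add(5, Mul(2, l))), 5))) = Add(8, Mul(2, Add(Mul(-3, l, Add(5, Mul(2, l))), 5))) = Add(8, Mul(2, Add(5, Mul(-3, l, Add(5, Mul(2, l)))))) = Add(8, Add(10, Mul(-6, l, Add(5, Mul(2, l))))) = Add(18, Mul(-6, l, Add(5, Mul(2, l)))))
Function('k')(P) = Add(Mul(-1, Pow(P, -1)), Mul(Rational(1, 4), P)) (Function('k')(P) = Add(Mul(-1, Pow(P, -1)), Mul(P, Rational(1, 4))) = Add(Mul(-1, Pow(P, -1)), Mul(Rational(1, 4), P)))
Add(Mul(Function('r')(7), Function('k')(Function('B')(y))), -18) = Add(Mul(-4, Add(Mul(-1, Pow(Add(18, Mul(-30, -4), Mul(-12, Pow(-4, 2))), -1)), Mul(Rational(1, 4), Add(18, Mul(-30, -4), Mul(-12, Pow(-4, 2)))))), -18) = Add(Mul(-4, Add(Mul(-1, Pow(Add(18, 120, Mul(-12, 16)), -1)), Mul(Rational(1, 4), Add(18, 120, Mul(-12, 16))))), -18) = Add(Mul(-4, Add(Mul(-1, Pow(Add(18, 120, -192), -1)), Mul(Rational(1, 4), Add(18, 120, -192)))), -18) = Add(Mul(-4, Add(Mul(-1, Pow(-54, -1)), Mul(Rational(1, 4), -54))), -18) = Add(Mul(-4, Add(Mul(-1, Rational(-1, 54)), Rational(-27, 2))), -18) = Add(Mul(-4, Add(Rational(1, 54), Rational(-27, 2))), -18) = Add(Mul(-4, Rational(-364, 27)), -18) = Add(Rational(1456, 27), -18) = Rational(970, 27)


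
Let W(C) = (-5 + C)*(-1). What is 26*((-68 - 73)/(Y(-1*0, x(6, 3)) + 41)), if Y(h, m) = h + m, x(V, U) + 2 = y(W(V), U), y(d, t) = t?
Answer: -611/7 ≈ -87.286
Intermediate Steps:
W(C) = 5 - C
x(V, U) = -2 + U
26*((-68 - 73)/(Y(-1*0, x(6, 3)) + 41)) = 26*((-68 - 73)/((-1*0 + (-2 + 3)) + 41)) = 26*(-141/((0 + 1) + 41)) = 26*(-141/(1 + 41)) = 26*(-141/42) = 26*(-141*1/42) = 26*(-47/14) = -611/7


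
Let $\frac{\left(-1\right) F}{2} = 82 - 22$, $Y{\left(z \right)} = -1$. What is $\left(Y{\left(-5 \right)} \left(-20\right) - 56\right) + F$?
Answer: $-156$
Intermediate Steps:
$F = -120$ ($F = - 2 \left(82 - 22\right) = \left(-2\right) 60 = -120$)
$\left(Y{\left(-5 \right)} \left(-20\right) - 56\right) + F = \left(\left(-1\right) \left(-20\right) - 56\right) - 120 = \left(20 - 56\right) - 120 = -36 - 120 = -156$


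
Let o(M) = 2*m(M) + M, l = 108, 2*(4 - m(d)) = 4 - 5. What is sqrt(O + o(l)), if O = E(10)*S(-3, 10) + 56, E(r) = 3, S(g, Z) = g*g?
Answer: 10*sqrt(2) ≈ 14.142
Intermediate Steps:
m(d) = 9/2 (m(d) = 4 - (4 - 5)/2 = 4 - 1/2*(-1) = 4 + 1/2 = 9/2)
S(g, Z) = g**2
o(M) = 9 + M (o(M) = 2*(9/2) + M = 9 + M)
O = 83 (O = 3*(-3)**2 + 56 = 3*9 + 56 = 27 + 56 = 83)
sqrt(O + o(l)) = sqrt(83 + (9 + 108)) = sqrt(83 + 117) = sqrt(200) = 10*sqrt(2)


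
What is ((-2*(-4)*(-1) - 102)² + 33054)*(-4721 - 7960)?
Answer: -572597874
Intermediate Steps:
((-2*(-4)*(-1) - 102)² + 33054)*(-4721 - 7960) = ((8*(-1) - 102)² + 33054)*(-12681) = ((-8 - 102)² + 33054)*(-12681) = ((-110)² + 33054)*(-12681) = (12100 + 33054)*(-12681) = 45154*(-12681) = -572597874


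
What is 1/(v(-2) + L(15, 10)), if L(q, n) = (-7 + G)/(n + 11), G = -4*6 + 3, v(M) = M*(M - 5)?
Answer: 3/38 ≈ 0.078947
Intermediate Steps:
v(M) = M*(-5 + M)
G = -21 (G = -24 + 3 = -21)
L(q, n) = -28/(11 + n) (L(q, n) = (-7 - 21)/(n + 11) = -28/(11 + n))
1/(v(-2) + L(15, 10)) = 1/(-2*(-5 - 2) - 28/(11 + 10)) = 1/(-2*(-7) - 28/21) = 1/(14 - 28*1/21) = 1/(14 - 4/3) = 1/(38/3) = 3/38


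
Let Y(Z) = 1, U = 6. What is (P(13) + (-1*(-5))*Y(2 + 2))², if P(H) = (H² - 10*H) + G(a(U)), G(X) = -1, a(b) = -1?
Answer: 1849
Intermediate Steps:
P(H) = -1 + H² - 10*H (P(H) = (H² - 10*H) - 1 = -1 + H² - 10*H)
(P(13) + (-1*(-5))*Y(2 + 2))² = ((-1 + 13² - 10*13) - 1*(-5)*1)² = ((-1 + 169 - 130) + 5*1)² = (38 + 5)² = 43² = 1849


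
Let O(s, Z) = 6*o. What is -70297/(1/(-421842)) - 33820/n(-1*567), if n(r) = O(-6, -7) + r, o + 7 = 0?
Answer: 18059424321886/609 ≈ 2.9654e+10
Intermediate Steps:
o = -7 (o = -7 + 0 = -7)
O(s, Z) = -42 (O(s, Z) = 6*(-7) = -42)
n(r) = -42 + r
-70297/(1/(-421842)) - 33820/n(-1*567) = -70297/(1/(-421842)) - 33820/(-42 - 1*567) = -70297/(-1/421842) - 33820/(-42 - 567) = -70297*(-421842) - 33820/(-609) = 29654227074 - 33820*(-1/609) = 29654227074 + 33820/609 = 18059424321886/609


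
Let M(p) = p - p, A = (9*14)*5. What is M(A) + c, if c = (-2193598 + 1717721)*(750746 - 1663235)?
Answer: 434232527853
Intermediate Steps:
A = 630 (A = 126*5 = 630)
M(p) = 0
c = 434232527853 (c = -475877*(-912489) = 434232527853)
M(A) + c = 0 + 434232527853 = 434232527853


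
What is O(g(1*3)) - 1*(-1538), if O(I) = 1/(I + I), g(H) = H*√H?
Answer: 1538 + √3/18 ≈ 1538.1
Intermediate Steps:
g(H) = H^(3/2)
O(I) = 1/(2*I)
O(g(1*3)) - 1*(-1538) = 1/(2*((1*3)^(3/2))) - 1*(-1538) = 1/(2*(3^(3/2))) + 1538 = 1/(2*((3*√3))) + 1538 = (√3/9)/2 + 1538 = √3/18 + 1538 = 1538 + √3/18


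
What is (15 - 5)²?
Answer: 100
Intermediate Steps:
(15 - 5)² = 10² = 100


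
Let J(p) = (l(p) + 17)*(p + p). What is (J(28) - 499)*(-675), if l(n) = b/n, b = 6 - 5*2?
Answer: -300375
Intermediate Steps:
b = -4 (b = 6 - 10 = -4)
l(n) = -4/n
J(p) = 2*p*(17 - 4/p) (J(p) = (-4/p + 17)*(p + p) = (17 - 4/p)*(2*p) = 2*p*(17 - 4/p))
(J(28) - 499)*(-675) = ((-8 + 34*28) - 499)*(-675) = ((-8 + 952) - 499)*(-675) = (944 - 499)*(-675) = 445*(-675) = -300375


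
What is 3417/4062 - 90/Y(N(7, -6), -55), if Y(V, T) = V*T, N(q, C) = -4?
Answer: 3218/7447 ≈ 0.43212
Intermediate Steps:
Y(V, T) = T*V
3417/4062 - 90/Y(N(7, -6), -55) = 3417/4062 - 90/((-55*(-4))) = 3417*(1/4062) - 90/220 = 1139/1354 - 90*1/220 = 1139/1354 - 9/22 = 3218/7447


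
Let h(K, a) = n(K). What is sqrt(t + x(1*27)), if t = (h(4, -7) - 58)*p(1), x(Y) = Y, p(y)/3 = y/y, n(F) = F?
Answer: 3*I*sqrt(15) ≈ 11.619*I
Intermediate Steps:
h(K, a) = K
p(y) = 3 (p(y) = 3*(y/y) = 3*1 = 3)
t = -162 (t = (4 - 58)*3 = -54*3 = -162)
sqrt(t + x(1*27)) = sqrt(-162 + 1*27) = sqrt(-162 + 27) = sqrt(-135) = 3*I*sqrt(15)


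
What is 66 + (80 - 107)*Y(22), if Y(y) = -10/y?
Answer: 861/11 ≈ 78.273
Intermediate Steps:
66 + (80 - 107)*Y(22) = 66 + (80 - 107)*(-10/22) = 66 - (-270)/22 = 66 - 27*(-5/11) = 66 + 135/11 = 861/11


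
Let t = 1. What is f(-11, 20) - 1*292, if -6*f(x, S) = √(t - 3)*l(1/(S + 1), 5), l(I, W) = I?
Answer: -292 - I*√2/126 ≈ -292.0 - 0.011224*I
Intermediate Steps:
f(x, S) = -I*√2/(6*(1 + S)) (f(x, S) = -√(1 - 3)/(6*(S + 1)) = -√(-2)/(6*(1 + S)) = -I*√2/(6*(1 + S)))
f(-11, 20) - 1*292 = -I*√2/(6 + 6*20) - 1*292 = -I*√2/(6 + 120) - 292 = -1*I*√2/126 - 292 = -1*I*√2*1/126 - 292 = -I*√2/126 - 292 = -292 - I*√2/126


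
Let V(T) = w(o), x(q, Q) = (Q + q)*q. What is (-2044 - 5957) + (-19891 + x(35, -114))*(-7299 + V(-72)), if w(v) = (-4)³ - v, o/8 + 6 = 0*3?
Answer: 165720639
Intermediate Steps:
o = -48 (o = -48 + 8*(0*3) = -48 + 8*0 = -48 + 0 = -48)
x(q, Q) = q*(Q + q)
w(v) = -64 - v
V(T) = -16 (V(T) = -64 - 1*(-48) = -64 + 48 = -16)
(-2044 - 5957) + (-19891 + x(35, -114))*(-7299 + V(-72)) = (-2044 - 5957) + (-19891 + 35*(-114 + 35))*(-7299 - 16) = -8001 + (-19891 + 35*(-79))*(-7315) = -8001 + (-19891 - 2765)*(-7315) = -8001 - 22656*(-7315) = -8001 + 165728640 = 165720639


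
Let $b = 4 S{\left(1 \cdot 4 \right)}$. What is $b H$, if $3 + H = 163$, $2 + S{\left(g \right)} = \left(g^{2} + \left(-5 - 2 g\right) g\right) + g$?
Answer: $-21760$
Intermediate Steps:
$S{\left(g \right)} = -2 + g + g^{2} + g \left(-5 - 2 g\right)$ ($S{\left(g \right)} = -2 + \left(\left(g^{2} + \left(-5 - 2 g\right) g\right) + g\right) = -2 + \left(\left(g^{2} + g \left(-5 - 2 g\right)\right) + g\right) = -2 + \left(g + g^{2} + g \left(-5 - 2 g\right)\right) = -2 + g + g^{2} + g \left(-5 - 2 g\right)$)
$H = 160$ ($H = -3 + 163 = 160$)
$b = -136$ ($b = 4 \left(-2 - \left(1 \cdot 4\right)^{2} - 4 \cdot 1 \cdot 4\right) = 4 \left(-2 - 4^{2} - 16\right) = 4 \left(-2 - 16 - 16\right) = 4 \left(-34\right) = -136$)
$b H = \left(-136\right) 160 = -21760$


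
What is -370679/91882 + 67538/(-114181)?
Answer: -48530025415/10491178642 ≈ -4.6258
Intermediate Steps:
-370679/91882 + 67538/(-114181) = -370679*1/91882 + 67538*(-1/114181) = -370679/91882 - 67538/114181 = -48530025415/10491178642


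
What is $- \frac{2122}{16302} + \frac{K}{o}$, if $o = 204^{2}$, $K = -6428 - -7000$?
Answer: $- \frac{3291017}{28267668} \approx -0.11642$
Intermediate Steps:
$K = 572$ ($K = -6428 + 7000 = 572$)
$o = 41616$
$- \frac{2122}{16302} + \frac{K}{o} = - \frac{2122}{16302} + \frac{572}{41616} = \left(-2122\right) \frac{1}{16302} + 572 \cdot \frac{1}{41616} = - \frac{1061}{8151} + \frac{143}{10404} = - \frac{3291017}{28267668}$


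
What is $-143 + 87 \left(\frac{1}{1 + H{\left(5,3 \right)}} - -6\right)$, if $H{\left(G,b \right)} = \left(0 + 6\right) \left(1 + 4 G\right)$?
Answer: $\frac{48220}{127} \approx 379.69$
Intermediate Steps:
$H{\left(G,b \right)} = 6 + 24 G$ ($H{\left(G,b \right)} = 6 \left(1 + 4 G\right) = 6 + 24 G$)
$-143 + 87 \left(\frac{1}{1 + H{\left(5,3 \right)}} - -6\right) = -143 + 87 \left(\frac{1}{1 + \left(6 + 24 \cdot 5\right)} - -6\right) = -143 + 87 \left(\frac{1}{1 + \left(6 + 120\right)} + 6\right) = -143 + 87 \left(\frac{1}{1 + 126} + 6\right) = -143 + 87 \left(\frac{1}{127} + 6\right) = -143 + 87 \cdot \frac{763}{127} = -143 + \frac{66381}{127} = \frac{48220}{127}$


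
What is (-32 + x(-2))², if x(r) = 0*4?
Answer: 1024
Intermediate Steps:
x(r) = 0
(-32 + x(-2))² = (-32 + 0)² = (-32)² = 1024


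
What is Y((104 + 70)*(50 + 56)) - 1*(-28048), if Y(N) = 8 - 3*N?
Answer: -27276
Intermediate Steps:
Y((104 + 70)*(50 + 56)) - 1*(-28048) = (8 - 3*(104 + 70)*(50 + 56)) - 1*(-28048) = (8 - 522*106) + 28048 = (8 - 3*18444) + 28048 = (8 - 55332) + 28048 = -55324 + 28048 = -27276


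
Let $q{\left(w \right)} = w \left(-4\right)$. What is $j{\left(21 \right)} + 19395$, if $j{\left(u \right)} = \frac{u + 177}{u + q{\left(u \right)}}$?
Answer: $\frac{135743}{7} \approx 19392.0$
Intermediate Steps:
$q{\left(w \right)} = - 4 w$
$j{\left(u \right)} = - \frac{177 + u}{3 u}$ ($j{\left(u \right)} = \frac{u + 177}{u - 4 u} = \frac{177 + u}{\left(-3\right) u} = \left(177 + u\right) \left(- \frac{1}{3 u}\right) = - \frac{177 + u}{3 u}$)
$j{\left(21 \right)} + 19395 = \frac{-177 - 21}{3 \cdot 21} + 19395 = \frac{1}{3} \cdot \frac{1}{21} \left(-177 - 21\right) + 19395 = \frac{1}{3} \cdot \frac{1}{21} \left(-198\right) + 19395 = - \frac{22}{7} + 19395 = \frac{135743}{7}$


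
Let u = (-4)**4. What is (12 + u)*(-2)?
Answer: -536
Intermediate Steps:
u = 256
(12 + u)*(-2) = (12 + 256)*(-2) = 268*(-2) = -536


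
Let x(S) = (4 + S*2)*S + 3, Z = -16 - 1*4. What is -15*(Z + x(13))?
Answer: -5595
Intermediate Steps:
Z = -20 (Z = -16 - 4 = -20)
x(S) = 3 + S*(4 + 2*S) (x(S) = (4 + 2*S)*S + 3 = S*(4 + 2*S) + 3 = 3 + S*(4 + 2*S))
-15*(Z + x(13)) = -15*(-20 + (3 + 2*13**2 + 4*13)) = -15*(-20 + (3 + 2*169 + 52)) = -15*(-20 + (3 + 338 + 52)) = -15*(-20 + 393) = -15*373 = -5595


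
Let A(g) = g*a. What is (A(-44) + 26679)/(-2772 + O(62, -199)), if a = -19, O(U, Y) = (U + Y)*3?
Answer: -27515/3183 ≈ -8.6444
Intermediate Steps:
O(U, Y) = 3*U + 3*Y
A(g) = -19*g (A(g) = g*(-19) = -19*g)
(A(-44) + 26679)/(-2772 + O(62, -199)) = (-19*(-44) + 26679)/(-2772 + (3*62 + 3*(-199))) = (836 + 26679)/(-2772 + (186 - 597)) = 27515/(-2772 - 411) = 27515/(-3183) = 27515*(-1/3183) = -27515/3183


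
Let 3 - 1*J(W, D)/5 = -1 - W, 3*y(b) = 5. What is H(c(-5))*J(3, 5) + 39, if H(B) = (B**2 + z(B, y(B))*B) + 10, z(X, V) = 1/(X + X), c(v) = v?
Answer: 2563/2 ≈ 1281.5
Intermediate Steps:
y(b) = 5/3 (y(b) = (1/3)*5 = 5/3)
z(X, V) = 1/(2*X)
H(B) = 21/2 + B**2 (H(B) = (B**2 + (1/(2*B))*B) + 10 = (B**2 + 1/2) + 10 = (1/2 + B**2) + 10 = 21/2 + B**2)
J(W, D) = 20 + 5*W (J(W, D) = 15 - 5*(-1 - W) = 15 + (5 + 5*W) = 20 + 5*W)
H(c(-5))*J(3, 5) + 39 = (21/2 + (-5)**2)*(20 + 5*3) + 39 = (21/2 + 25)*(20 + 15) + 39 = (71/2)*35 + 39 = 2485/2 + 39 = 2563/2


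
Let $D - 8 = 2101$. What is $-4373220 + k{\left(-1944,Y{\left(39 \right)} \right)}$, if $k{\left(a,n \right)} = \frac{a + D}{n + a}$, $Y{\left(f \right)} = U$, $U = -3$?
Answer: $- \frac{258019985}{59} \approx -4.3732 \cdot 10^{6}$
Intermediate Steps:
$D = 2109$ ($D = 8 + 2101 = 2109$)
$Y{\left(f \right)} = -3$
$k{\left(a,n \right)} = \frac{2109 + a}{a + n}$ ($k{\left(a,n \right)} = \frac{a + 2109}{n + a} = \frac{2109 + a}{a + n}$)
$-4373220 + k{\left(-1944,Y{\left(39 \right)} \right)} = -4373220 + \frac{2109 - 1944}{-1944 - 3} = -4373220 + \frac{1}{-1947} \cdot 165 = -4373220 - \frac{5}{59} = - \frac{258019985}{59}$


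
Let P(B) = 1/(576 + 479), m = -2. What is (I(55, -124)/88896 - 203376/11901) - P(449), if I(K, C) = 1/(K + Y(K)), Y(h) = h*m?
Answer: -69940688711149/4092508263360 ≈ -17.090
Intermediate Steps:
Y(h) = -2*h (Y(h) = h*(-2) = -2*h)
P(B) = 1/1055
I(K, C) = -1/K (I(K, C) = 1/(K - 2*K) = 1/(-K) = -1/K)
(I(55, -124)/88896 - 203376/11901) - P(449) = (-1/55/88896 - 203376/11901) - 1*1/1055 = (-1*1/55*(1/88896) - 203376*1/11901) - 1/1055 = (-1/55*1/88896 - 67792/3967) - 1/1055 = (-1/4889280 - 67792/3967) - 1/1055 = -331454073727/19395773760 - 1/1055 = -69940688711149/4092508263360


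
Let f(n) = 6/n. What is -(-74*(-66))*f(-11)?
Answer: 2664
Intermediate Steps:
-(-74*(-66))*f(-11) = -(-74*(-66))*6/(-11) = -4884*6*(-1/11) = -4884*(-6)/11 = -1*(-2664) = 2664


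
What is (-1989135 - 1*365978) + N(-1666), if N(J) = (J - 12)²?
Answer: 460571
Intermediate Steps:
N(J) = (-12 + J)²
(-1989135 - 1*365978) + N(-1666) = (-1989135 - 1*365978) + (-12 - 1666)² = (-1989135 - 365978) + (-1678)² = -2355113 + 2815684 = 460571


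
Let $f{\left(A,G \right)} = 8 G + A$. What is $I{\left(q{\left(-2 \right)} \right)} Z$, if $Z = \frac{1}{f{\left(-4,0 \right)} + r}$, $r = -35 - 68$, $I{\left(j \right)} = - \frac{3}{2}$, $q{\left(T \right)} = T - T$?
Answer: $\frac{3}{214} \approx 0.014019$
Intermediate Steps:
$f{\left(A,G \right)} = A + 8 G$
$q{\left(T \right)} = 0$
$I{\left(j \right)} = - \frac{3}{2}$ ($I{\left(j \right)} = \left(-3\right) \frac{1}{2} = - \frac{3}{2}$)
$r = -103$
$Z = - \frac{1}{107}$ ($Z = \frac{1}{\left(-4 + 8 \cdot 0\right) - 103} = \frac{1}{\left(-4 + 0\right) - 103} = \frac{1}{-4 - 103} = \frac{1}{-107} = - \frac{1}{107} \approx -0.0093458$)
$I{\left(q{\left(-2 \right)} \right)} Z = \left(- \frac{3}{2}\right) \left(- \frac{1}{107}\right) = \frac{3}{214}$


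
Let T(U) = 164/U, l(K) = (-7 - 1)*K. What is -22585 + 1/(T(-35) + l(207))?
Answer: -1312730575/58124 ≈ -22585.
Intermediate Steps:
l(K) = -8*K
-22585 + 1/(T(-35) + l(207)) = -22585 + 1/(164/(-35) - 8*207) = -22585 + 1/(164*(-1/35) - 1656) = -22585 + 1/(-164/35 - 1656) = -22585 + 1/(-58124/35) = -22585 - 35/58124 = -1312730575/58124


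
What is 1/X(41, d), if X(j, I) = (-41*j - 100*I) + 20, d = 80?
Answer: -1/9661 ≈ -0.00010351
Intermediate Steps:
X(j, I) = 20 - 100*I - 41*j (X(j, I) = (-100*I - 41*j) + 20 = 20 - 100*I - 41*j)
1/X(41, d) = 1/(20 - 100*80 - 41*41) = 1/(20 - 8000 - 1681) = 1/(-9661) = -1/9661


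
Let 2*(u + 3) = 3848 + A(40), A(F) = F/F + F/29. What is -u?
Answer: -111487/58 ≈ -1922.2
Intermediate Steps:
A(F) = 1 + F/29 (A(F) = 1 + F*(1/29) = 1 + F/29)
u = 111487/58 (u = -3 + (3848 + (1 + (1/29)*40))/2 = -3 + (3848 + (1 + 40/29))/2 = -3 + (3848 + 69/29)/2 = -3 + (1/2)*(111661/29) = -3 + 111661/58 = 111487/58 ≈ 1922.2)
-u = -1*111487/58 = -111487/58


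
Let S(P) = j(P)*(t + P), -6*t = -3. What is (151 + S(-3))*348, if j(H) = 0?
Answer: 52548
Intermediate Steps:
t = ½ (t = -⅙*(-3) = ½ ≈ 0.50000)
S(P) = 0 (S(P) = 0*(½ + P) = 0)
(151 + S(-3))*348 = (151 + 0)*348 = 151*348 = 52548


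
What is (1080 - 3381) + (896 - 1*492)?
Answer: -1897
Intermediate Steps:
(1080 - 3381) + (896 - 1*492) = -2301 + (896 - 492) = -2301 + 404 = -1897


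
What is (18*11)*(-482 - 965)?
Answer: -286506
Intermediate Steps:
(18*11)*(-482 - 965) = 198*(-1447) = -286506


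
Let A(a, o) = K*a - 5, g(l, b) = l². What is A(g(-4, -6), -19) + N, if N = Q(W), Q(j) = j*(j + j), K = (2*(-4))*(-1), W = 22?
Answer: 1091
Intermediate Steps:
K = 8 (K = -8*(-1) = 8)
Q(j) = 2*j² (Q(j) = j*(2*j) = 2*j²)
A(a, o) = -5 + 8*a (A(a, o) = 8*a - 5 = -5 + 8*a)
N = 968 (N = 2*22² = 2*484 = 968)
A(g(-4, -6), -19) + N = (-5 + 8*(-4)²) + 968 = (-5 + 8*16) + 968 = (-5 + 128) + 968 = 123 + 968 = 1091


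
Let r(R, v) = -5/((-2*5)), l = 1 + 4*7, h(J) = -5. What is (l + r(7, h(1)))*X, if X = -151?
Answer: -8909/2 ≈ -4454.5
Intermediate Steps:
l = 29 (l = 1 + 28 = 29)
r(R, v) = ½ (r(R, v) = -5/(-10) = -5*(-⅒) = ½)
(l + r(7, h(1)))*X = (29 + ½)*(-151) = (59/2)*(-151) = -8909/2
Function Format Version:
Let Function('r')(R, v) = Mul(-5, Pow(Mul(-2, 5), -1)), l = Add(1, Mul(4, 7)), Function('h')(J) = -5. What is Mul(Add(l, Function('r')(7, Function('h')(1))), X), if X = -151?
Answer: Rational(-8909, 2) ≈ -4454.5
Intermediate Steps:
l = 29 (l = Add(1, 28) = 29)
Function('r')(R, v) = Rational(1, 2) (Function('r')(R, v) = Mul(-5, Pow(-10, -1)) = Mul(-5, Rational(-1, 10)) = Rational(1, 2))
Mul(Add(l, Function('r')(7, Function('h')(1))), X) = Mul(Add(29, Rational(1, 2)), -151) = Mul(Rational(59, 2), -151) = Rational(-8909, 2)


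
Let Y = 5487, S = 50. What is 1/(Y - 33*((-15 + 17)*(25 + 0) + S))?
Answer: 1/2187 ≈ 0.00045725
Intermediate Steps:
1/(Y - 33*((-15 + 17)*(25 + 0) + S)) = 1/(5487 - 33*((-15 + 17)*(25 + 0) + 50)) = 1/(5487 - 33*(2*25 + 50)) = 1/(5487 - 33*(50 + 50)) = 1/(5487 - 33*100) = 1/(5487 - 3300) = 1/2187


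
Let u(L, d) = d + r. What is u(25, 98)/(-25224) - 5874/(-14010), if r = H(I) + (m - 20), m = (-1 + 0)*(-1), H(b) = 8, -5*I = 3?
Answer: 8163717/19632680 ≈ 0.41582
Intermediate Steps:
I = -⅗ (I = -⅕*3 = -⅗ ≈ -0.60000)
m = 1 (m = -1*(-1) = 1)
r = -11 (r = 8 + (1 - 20) = 8 - 19 = -11)
u(L, d) = -11 + d (u(L, d) = d - 11 = -11 + d)
u(25, 98)/(-25224) - 5874/(-14010) = (-11 + 98)/(-25224) - 5874/(-14010) = 87*(-1/25224) - 5874*(-1/14010) = -29/8408 + 979/2335 = 8163717/19632680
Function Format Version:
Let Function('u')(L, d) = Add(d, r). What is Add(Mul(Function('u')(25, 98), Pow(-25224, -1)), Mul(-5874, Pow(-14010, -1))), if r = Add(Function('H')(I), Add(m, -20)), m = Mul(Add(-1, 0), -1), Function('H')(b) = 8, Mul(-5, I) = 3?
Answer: Rational(8163717, 19632680) ≈ 0.41582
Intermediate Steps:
I = Rational(-3, 5) (I = Mul(Rational(-1, 5), 3) = Rational(-3, 5) ≈ -0.60000)
m = 1 (m = Mul(-1, -1) = 1)
r = -11 (r = Add(8, Add(1, -20)) = Add(8, -19) = -11)
Function('u')(L, d) = Add(-11, d) (Function('u')(L, d) = Add(d, -11) = Add(-11, d))
Add(Mul(Function('u')(25, 98), Pow(-25224, -1)), Mul(-5874, Pow(-14010, -1))) = Add(Mul(Add(-11, 98), Pow(-25224, -1)), Mul(-5874, Pow(-14010, -1))) = Add(Mul(87, Rational(-1, 25224)), Mul(-5874, Rational(-1, 14010))) = Add(Rational(-29, 8408), Rational(979, 2335)) = Rational(8163717, 19632680)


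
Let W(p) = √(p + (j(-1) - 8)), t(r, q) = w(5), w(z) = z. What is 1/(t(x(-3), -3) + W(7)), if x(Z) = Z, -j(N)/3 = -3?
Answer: 5/17 - 2*√2/17 ≈ 0.12774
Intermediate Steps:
j(N) = 9 (j(N) = -3*(-3) = 9)
t(r, q) = 5
W(p) = √(1 + p) (W(p) = √(p + (9 - 8)) = √(p + 1) = √(1 + p))
1/(t(x(-3), -3) + W(7)) = 1/(5 + √(1 + 7)) = 1/(5 + √8) = 1/(5 + 2*√2)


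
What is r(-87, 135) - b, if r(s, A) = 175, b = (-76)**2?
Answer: -5601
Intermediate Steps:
b = 5776
r(-87, 135) - b = 175 - 1*5776 = 175 - 5776 = -5601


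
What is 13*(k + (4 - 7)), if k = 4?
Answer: 13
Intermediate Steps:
13*(k + (4 - 7)) = 13*(4 + (4 - 7)) = 13*(4 - 3) = 13*1 = 13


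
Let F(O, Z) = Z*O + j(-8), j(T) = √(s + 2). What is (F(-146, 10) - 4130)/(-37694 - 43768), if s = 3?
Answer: 2795/40731 - √5/81462 ≈ 0.068594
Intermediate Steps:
j(T) = √5 (j(T) = √(3 + 2) = √5)
F(O, Z) = √5 + O*Z (F(O, Z) = Z*O + √5 = O*Z + √5 = √5 + O*Z)
(F(-146, 10) - 4130)/(-37694 - 43768) = ((√5 - 146*10) - 4130)/(-37694 - 43768) = ((√5 - 1460) - 4130)/(-81462) = ((-1460 + √5) - 4130)*(-1/81462) = (-5590 + √5)*(-1/81462) = 2795/40731 - √5/81462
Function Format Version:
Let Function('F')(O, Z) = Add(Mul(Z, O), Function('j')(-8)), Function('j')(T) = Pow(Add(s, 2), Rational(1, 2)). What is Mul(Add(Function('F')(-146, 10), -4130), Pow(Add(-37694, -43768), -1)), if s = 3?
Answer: Add(Rational(2795, 40731), Mul(Rational(-1, 81462), Pow(5, Rational(1, 2)))) ≈ 0.068594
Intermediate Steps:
Function('j')(T) = Pow(5, Rational(1, 2)) (Function('j')(T) = Pow(Add(3, 2), Rational(1, 2)) = Pow(5, Rational(1, 2)))
Function('F')(O, Z) = Add(Pow(5, Rational(1, 2)), Mul(O, Z)) (Function('F')(O, Z) = Add(Mul(Z, O), Pow(5, Rational(1, 2))) = Add(Mul(O, Z), Pow(5, Rational(1, 2))) = Add(Pow(5, Rational(1, 2)), Mul(O, Z)))
Mul(Add(Function('F')(-146, 10), -4130), Pow(Add(-37694, -43768), -1)) = Mul(Add(Add(Pow(5, Rational(1, 2)), Mul(-146, 10)), -4130), Pow(Add(-37694, -43768), -1)) = Mul(Add(Add(Pow(5, Rational(1, 2)), -1460), -4130), Pow(-81462, -1)) = Mul(Add(Add(-1460, Pow(5, Rational(1, 2))), -4130), Rational(-1, 81462)) = Mul(Add(-5590, Pow(5, Rational(1, 2))), Rational(-1, 81462)) = Add(Rational(2795, 40731), Mul(Rational(-1, 81462), Pow(5, Rational(1, 2))))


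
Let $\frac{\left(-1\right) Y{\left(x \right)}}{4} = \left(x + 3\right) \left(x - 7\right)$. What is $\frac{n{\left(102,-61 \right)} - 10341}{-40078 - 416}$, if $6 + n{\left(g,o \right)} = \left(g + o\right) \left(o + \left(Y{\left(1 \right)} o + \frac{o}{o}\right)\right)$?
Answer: $\frac{84301}{13498} \approx 6.2454$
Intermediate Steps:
$Y{\left(x \right)} = - 4 \left(-7 + x\right) \left(3 + x\right)$ ($Y{\left(x \right)} = - 4 \left(x + 3\right) \left(x - 7\right) = - 4 \left(3 + x\right) \left(-7 + x\right) = - 4 \left(-7 + x\right) \left(3 + x\right)$)
$n{\left(g,o \right)} = -6 + \left(1 + 97 o\right) \left(g + o\right)$ ($n{\left(g,o \right)} = -6 + \left(g + o\right) \left(o + \left(\left(84 - 4 \cdot 1^{2} + 16 \cdot 1\right) o + \frac{o}{o}\right)\right) = -6 + \left(g + o\right) \left(o + \left(\left(84 - 4 + 16\right) o + 1\right)\right) = -6 + \left(g + o\right) \left(o + \left(96 o + 1\right)\right) = -6 + \left(g + o\right) \left(o + \left(1 + 96 o\right)\right) = -6 + \left(g + o\right) \left(1 + 97 o\right) = -6 + \left(1 + 97 o\right) \left(g + o\right)$)
$\frac{n{\left(102,-61 \right)} - 10341}{-40078 - 416} = \frac{\left(-6 + 102 - 61 + 97 \left(-61\right)^{2} + 97 \cdot 102 \left(-61\right)\right) - 10341}{-40078 - 416} = \frac{\left(-6 + 102 - 61 + 97 \cdot 3721 - 603534\right) - 10341}{-40494} = \left(\left(-6 + 102 - 61 + 360937 - 603534\right) - 10341\right) \left(- \frac{1}{40494}\right) = \left(-242562 - 10341\right) \left(- \frac{1}{40494}\right) = \left(-252903\right) \left(- \frac{1}{40494}\right) = \frac{84301}{13498}$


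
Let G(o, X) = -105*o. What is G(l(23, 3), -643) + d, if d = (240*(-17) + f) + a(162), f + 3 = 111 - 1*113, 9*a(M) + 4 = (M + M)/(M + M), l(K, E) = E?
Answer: -13201/3 ≈ -4400.3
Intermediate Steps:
a(M) = -⅓ (a(M) = -4/9 + ((M + M)/(M + M))/9 = -4/9 + ((2*M)/((2*M)))/9 = -4/9 + ((2*M)*(1/(2*M)))/9 = -4/9 + (⅑)*1 = -4/9 + ⅑ = -⅓)
f = -5 (f = -3 + (111 - 1*113) = -3 + (111 - 113) = -3 - 2 = -5)
d = -12256/3 (d = (240*(-17) - 5) - ⅓ = (-4080 - 5) - ⅓ = -4085 - ⅓ = -12256/3 ≈ -4085.3)
G(l(23, 3), -643) + d = -105*3 - 12256/3 = -315 - 12256/3 = -13201/3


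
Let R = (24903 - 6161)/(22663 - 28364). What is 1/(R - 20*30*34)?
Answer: -5701/116319142 ≈ -4.9012e-5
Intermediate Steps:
R = -18742/5701 (R = 18742/(-5701) = 18742*(-1/5701) = -18742/5701 ≈ -3.2875)
1/(R - 20*30*34) = 1/(-18742/5701 - 20*30*34) = 1/(-18742/5701 - 600*34) = 1/(-18742/5701 - 20400) = 1/(-116319142/5701) = -5701/116319142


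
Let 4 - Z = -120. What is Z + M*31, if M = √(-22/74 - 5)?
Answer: 124 + 434*I*√37/37 ≈ 124.0 + 71.349*I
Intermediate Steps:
Z = 124 (Z = 4 - 1*(-120) = 4 + 120 = 124)
M = 14*I*√37/37 (M = √(-22*1/74 - 5) = √(-11/37 - 5) = √(-196/37) = 14*I*√37/37 ≈ 2.3016*I)
Z + M*31 = 124 + (14*I*√37/37)*31 = 124 + 434*I*√37/37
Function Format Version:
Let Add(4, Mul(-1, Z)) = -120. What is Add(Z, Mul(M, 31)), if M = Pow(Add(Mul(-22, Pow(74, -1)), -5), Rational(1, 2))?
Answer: Add(124, Mul(Rational(434, 37), I, Pow(37, Rational(1, 2)))) ≈ Add(124.00, Mul(71.349, I))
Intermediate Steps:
Z = 124 (Z = Add(4, Mul(-1, -120)) = Add(4, 120) = 124)
M = Mul(Rational(14, 37), I, Pow(37, Rational(1, 2))) (M = Pow(Add(Mul(-22, Rational(1, 74)), -5), Rational(1, 2)) = Pow(Add(Rational(-11, 37), -5), Rational(1, 2)) = Pow(Rational(-196, 37), Rational(1, 2)) = Mul(Rational(14, 37), I, Pow(37, Rational(1, 2))) ≈ Mul(2.3016, I))
Add(Z, Mul(M, 31)) = Add(124, Mul(Mul(Rational(14, 37), I, Pow(37, Rational(1, 2))), 31)) = Add(124, Mul(Rational(434, 37), I, Pow(37, Rational(1, 2))))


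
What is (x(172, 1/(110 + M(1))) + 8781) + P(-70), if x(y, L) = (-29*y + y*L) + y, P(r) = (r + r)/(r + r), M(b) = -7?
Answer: 408670/103 ≈ 3967.7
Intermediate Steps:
P(r) = 1 (P(r) = (2*r)/((2*r)) = (2*r)*(1/(2*r)) = 1)
x(y, L) = -28*y + L*y (x(y, L) = (-29*y + L*y) + y = -28*y + L*y)
(x(172, 1/(110 + M(1))) + 8781) + P(-70) = (172*(-28 + 1/(110 - 7)) + 8781) + 1 = (172*(-28 + 1/103) + 8781) + 1 = (172*(-2883/103) + 8781) + 1 = (-495876/103 + 8781) + 1 = 408567/103 + 1 = 408670/103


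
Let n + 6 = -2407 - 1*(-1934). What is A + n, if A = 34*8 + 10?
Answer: -197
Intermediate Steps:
n = -479 (n = -6 + (-2407 - 1*(-1934)) = -6 + (-2407 + 1934) = -6 - 473 = -479)
A = 282 (A = 272 + 10 = 282)
A + n = 282 - 479 = -197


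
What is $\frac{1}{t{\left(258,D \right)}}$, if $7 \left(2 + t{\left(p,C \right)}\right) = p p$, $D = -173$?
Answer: $\frac{7}{66550} \approx 0.00010518$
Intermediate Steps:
$t{\left(p,C \right)} = -2 + \frac{p^{2}}{7}$ ($t{\left(p,C \right)} = -2 + \frac{p p}{7} = -2 + \frac{p^{2}}{7}$)
$\frac{1}{t{\left(258,D \right)}} = \frac{1}{-2 + \frac{258^{2}}{7}} = \frac{1}{-2 + \frac{1}{7} \cdot 66564} = \frac{1}{-2 + \frac{66564}{7}} = \frac{1}{\frac{66550}{7}} = \frac{7}{66550}$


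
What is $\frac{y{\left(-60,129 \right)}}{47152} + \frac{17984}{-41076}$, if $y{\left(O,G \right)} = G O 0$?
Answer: $- \frac{4496}{10269} \approx -0.43782$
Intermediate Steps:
$y{\left(O,G \right)} = 0$
$\frac{y{\left(-60,129 \right)}}{47152} + \frac{17984}{-41076} = \frac{0}{47152} + \frac{17984}{-41076} = 0 \cdot \frac{1}{47152} + 17984 \left(- \frac{1}{41076}\right) = 0 - \frac{4496}{10269} = - \frac{4496}{10269}$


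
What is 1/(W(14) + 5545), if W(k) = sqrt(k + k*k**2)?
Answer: 5545/30744267 - sqrt(2758)/30744267 ≈ 0.00017865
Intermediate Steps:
W(k) = sqrt(k + k**3)
1/(W(14) + 5545) = 1/(sqrt(14 + 14**3) + 5545) = 1/(sqrt(14 + 2744) + 5545) = 1/(sqrt(2758) + 5545) = 1/(5545 + sqrt(2758))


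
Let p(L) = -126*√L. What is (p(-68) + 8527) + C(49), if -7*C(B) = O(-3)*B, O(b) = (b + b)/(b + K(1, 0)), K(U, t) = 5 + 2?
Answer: 17075/2 - 252*I*√17 ≈ 8537.5 - 1039.0*I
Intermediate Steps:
K(U, t) = 7
O(b) = 2*b/(7 + b) (O(b) = (b + b)/(b + 7) = (2*b)/(7 + b) = 2*b/(7 + b))
C(B) = 3*B/14 (C(B) = -2*(-3)/(7 - 3)*B/7 = -2*(-3)/4*B/7 = -2*(-3)*(¼)*B/7 = -(-3)*B/14 = 3*B/14)
(p(-68) + 8527) + C(49) = (-252*I*√17 + 8527) + (3/14)*49 = (-252*I*√17 + 8527) + 21/2 = (8527 - 252*I*√17) + 21/2 = 17075/2 - 252*I*√17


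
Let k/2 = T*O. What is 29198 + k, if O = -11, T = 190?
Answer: 25018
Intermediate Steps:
k = -4180 (k = 2*(190*(-11)) = 2*(-2090) = -4180)
29198 + k = 29198 - 4180 = 25018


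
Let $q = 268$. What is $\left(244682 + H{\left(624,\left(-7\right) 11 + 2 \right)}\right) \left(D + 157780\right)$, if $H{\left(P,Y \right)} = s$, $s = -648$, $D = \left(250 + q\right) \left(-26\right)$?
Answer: $35217034608$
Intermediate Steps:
$D = -13468$ ($D = \left(250 + 268\right) \left(-26\right) = 518 \left(-26\right) = -13468$)
$H{\left(P,Y \right)} = -648$
$\left(244682 + H{\left(624,\left(-7\right) 11 + 2 \right)}\right) \left(D + 157780\right) = \left(244682 - 648\right) \left(-13468 + 157780\right) = 244034 \cdot 144312 = 35217034608$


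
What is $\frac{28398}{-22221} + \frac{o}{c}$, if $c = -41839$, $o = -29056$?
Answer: $- \frac{180830182}{309901473} \approx -0.58351$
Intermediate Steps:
$\frac{28398}{-22221} + \frac{o}{c} = \frac{28398}{-22221} - \frac{29056}{-41839} = 28398 \left(- \frac{1}{22221}\right) - - \frac{29056}{41839} = - \frac{9466}{7407} + \frac{29056}{41839} = - \frac{180830182}{309901473}$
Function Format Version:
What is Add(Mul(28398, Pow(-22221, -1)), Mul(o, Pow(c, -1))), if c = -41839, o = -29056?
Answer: Rational(-180830182, 309901473) ≈ -0.58351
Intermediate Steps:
Add(Mul(28398, Pow(-22221, -1)), Mul(o, Pow(c, -1))) = Add(Mul(28398, Pow(-22221, -1)), Mul(-29056, Pow(-41839, -1))) = Add(Mul(28398, Rational(-1, 22221)), Mul(-29056, Rational(-1, 41839))) = Add(Rational(-9466, 7407), Rational(29056, 41839)) = Rational(-180830182, 309901473)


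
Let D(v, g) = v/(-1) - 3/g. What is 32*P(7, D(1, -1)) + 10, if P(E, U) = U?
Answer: 74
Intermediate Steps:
D(v, g) = -v - 3/g (D(v, g) = v*(-1) - 3/g = -v - 3/g)
32*P(7, D(1, -1)) + 10 = 32*(-1*1 - 3/(-1)) + 10 = 32*(-1 - 3*(-1)) + 10 = 32*(-1 + 3) + 10 = 32*2 + 10 = 64 + 10 = 74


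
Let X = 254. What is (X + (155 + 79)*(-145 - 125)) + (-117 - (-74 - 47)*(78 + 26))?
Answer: -50459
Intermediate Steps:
(X + (155 + 79)*(-145 - 125)) + (-117 - (-74 - 47)*(78 + 26)) = (254 + (155 + 79)*(-145 - 125)) + (-117 - (-74 - 47)*(78 + 26)) = (254 + 234*(-270)) + (-117 - (-121)*104) = (254 - 63180) + (-117 - 1*(-12584)) = -62926 + (-117 + 12584) = -62926 + 12467 = -50459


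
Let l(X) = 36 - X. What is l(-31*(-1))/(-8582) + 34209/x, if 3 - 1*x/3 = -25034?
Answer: 97735361/214867534 ≈ 0.45486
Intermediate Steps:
x = 75111 (x = 9 - 3*(-25034) = 9 + 75102 = 75111)
l(-31*(-1))/(-8582) + 34209/x = (36 - (-31)*(-1))/(-8582) + 34209/75111 = (36 - 1*31)*(-1/8582) + 34209*(1/75111) = (36 - 31)*(-1/8582) + 11403/25037 = 5*(-1/8582) + 11403/25037 = -5/8582 + 11403/25037 = 97735361/214867534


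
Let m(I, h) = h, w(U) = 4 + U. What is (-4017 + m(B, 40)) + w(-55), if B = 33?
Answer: -4028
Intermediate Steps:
(-4017 + m(B, 40)) + w(-55) = (-4017 + 40) + (4 - 55) = -3977 - 51 = -4028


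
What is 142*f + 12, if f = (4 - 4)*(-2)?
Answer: 12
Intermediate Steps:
f = 0 (f = 0*(-2) = 0)
142*f + 12 = 142*0 + 12 = 0 + 12 = 12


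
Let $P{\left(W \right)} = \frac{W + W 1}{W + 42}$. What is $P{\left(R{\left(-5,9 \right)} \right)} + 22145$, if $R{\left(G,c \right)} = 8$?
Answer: $\frac{553633}{25} \approx 22145.0$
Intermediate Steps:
$P{\left(W \right)} = \frac{2 W}{42 + W}$ ($P{\left(W \right)} = \frac{W + W}{42 + W} = \frac{2 W}{42 + W}$)
$P{\left(R{\left(-5,9 \right)} \right)} + 22145 = 2 \cdot 8 \frac{1}{42 + 8} + 22145 = 2 \cdot 8 \cdot \frac{1}{50} + 22145 = \frac{8}{25} + 22145 = \frac{553633}{25}$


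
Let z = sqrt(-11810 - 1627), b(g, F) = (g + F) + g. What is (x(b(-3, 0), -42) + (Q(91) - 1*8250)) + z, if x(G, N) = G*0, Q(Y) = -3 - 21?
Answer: -8274 + 3*I*sqrt(1493) ≈ -8274.0 + 115.92*I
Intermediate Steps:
b(g, F) = F + 2*g (b(g, F) = (F + g) + g = F + 2*g)
Q(Y) = -24
z = 3*I*sqrt(1493) (z = sqrt(-13437) = 3*I*sqrt(1493) ≈ 115.92*I)
x(G, N) = 0
(x(b(-3, 0), -42) + (Q(91) - 1*8250)) + z = (0 + (-24 - 1*8250)) + 3*I*sqrt(1493) = (0 + (-24 - 8250)) + 3*I*sqrt(1493) = (0 - 8274) + 3*I*sqrt(1493) = -8274 + 3*I*sqrt(1493)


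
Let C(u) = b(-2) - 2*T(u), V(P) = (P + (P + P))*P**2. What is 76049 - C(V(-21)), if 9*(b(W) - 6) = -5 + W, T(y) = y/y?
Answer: 684412/9 ≈ 76046.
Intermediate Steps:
T(y) = 1
b(W) = 49/9 + W/9 (b(W) = 6 + (-5 + W)/9 = 6 + (-5/9 + W/9) = 49/9 + W/9)
V(P) = 3*P**3 (V(P) = (P + 2*P)*P**2 = (3*P)*P**2 = 3*P**3)
C(u) = 29/9 (C(u) = (49/9 + (1/9)*(-2)) - 2*1 = (49/9 - 2/9) - 2 = 47/9 - 2 = 29/9)
76049 - C(V(-21)) = 76049 - 1*29/9 = 76049 - 29/9 = 684412/9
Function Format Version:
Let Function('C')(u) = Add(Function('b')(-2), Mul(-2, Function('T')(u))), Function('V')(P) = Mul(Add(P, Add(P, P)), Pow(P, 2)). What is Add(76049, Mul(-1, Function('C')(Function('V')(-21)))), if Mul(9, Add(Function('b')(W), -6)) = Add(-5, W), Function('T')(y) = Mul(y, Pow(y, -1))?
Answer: Rational(684412, 9) ≈ 76046.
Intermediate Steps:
Function('T')(y) = 1
Function('b')(W) = Add(Rational(49, 9), Mul(Rational(1, 9), W)) (Function('b')(W) = Add(6, Mul(Rational(1, 9), Add(-5, W))) = Add(6, Add(Rational(-5, 9), Mul(Rational(1, 9), W))) = Add(Rational(49, 9), Mul(Rational(1, 9), W)))
Function('V')(P) = Mul(3, Pow(P, 3)) (Function('V')(P) = Mul(Add(P, Mul(2, P)), Pow(P, 2)) = Mul(Mul(3, P), Pow(P, 2)) = Mul(3, Pow(P, 3)))
Function('C')(u) = Rational(29, 9) (Function('C')(u) = Add(Add(Rational(49, 9), Mul(Rational(1, 9), -2)), Mul(-2, 1)) = Add(Add(Rational(49, 9), Rational(-2, 9)), -2) = Add(Rational(47, 9), -2) = Rational(29, 9))
Add(76049, Mul(-1, Function('C')(Function('V')(-21)))) = Add(76049, Mul(-1, Rational(29, 9))) = Add(76049, Rational(-29, 9)) = Rational(684412, 9)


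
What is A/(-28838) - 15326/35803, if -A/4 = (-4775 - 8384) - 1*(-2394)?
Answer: -991824184/516243457 ≈ -1.9212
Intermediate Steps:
A = 43060 (A = -4*((-4775 - 8384) - 1*(-2394)) = -4*(-13159 + 2394) = -4*(-10765) = 43060)
A/(-28838) - 15326/35803 = 43060/(-28838) - 15326/35803 = 43060*(-1/28838) - 15326*1/35803 = -21530/14419 - 15326/35803 = -991824184/516243457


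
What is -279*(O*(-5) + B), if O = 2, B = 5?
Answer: 1395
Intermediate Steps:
-279*(O*(-5) + B) = -279*(2*(-5) + 5) = -279*(-10 + 5) = -279*(-5) = 1395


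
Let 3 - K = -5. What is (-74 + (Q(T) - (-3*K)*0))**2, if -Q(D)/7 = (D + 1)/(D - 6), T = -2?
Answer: 358801/64 ≈ 5606.3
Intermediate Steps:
K = 8 (K = 3 - 1*(-5) = 3 + 5 = 8)
Q(D) = -7*(1 + D)/(-6 + D) (Q(D) = -7*(D + 1)/(D - 6) = -7*(1 + D)/(-6 + D))
(-74 + (Q(T) - (-3*K)*0))**2 = (-74 + (7*(-1 - 1*(-2))/(-6 - 2) - (-3*8)*0))**2 = (-74 + (7*(-1 + 2)/(-8) - (-24)*0))**2 = (-74 + (7*(-1/8)*1 - 1*0))**2 = (-74 + (-7/8 + 0))**2 = (-74 - 7/8)**2 = (-599/8)**2 = 358801/64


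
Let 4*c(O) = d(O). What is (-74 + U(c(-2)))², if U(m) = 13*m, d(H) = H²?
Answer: 3721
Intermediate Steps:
c(O) = O²/4
(-74 + U(c(-2)))² = (-74 + 13*((¼)*(-2)²))² = (-74 + 13*((¼)*4))² = (-74 + 13*1)² = (-74 + 13)² = (-61)² = 3721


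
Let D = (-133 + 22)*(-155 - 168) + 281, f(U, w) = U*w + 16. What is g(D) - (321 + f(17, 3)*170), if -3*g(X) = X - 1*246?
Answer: -71021/3 ≈ -23674.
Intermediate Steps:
f(U, w) = 16 + U*w
D = 36134 (D = -111*(-323) + 281 = 35853 + 281 = 36134)
g(X) = 82 - X/3 (g(X) = -(X - 1*246)/3 = -(X - 246)/3 = -(-246 + X)/3 = 82 - X/3)
g(D) - (321 + f(17, 3)*170) = (82 - 1/3*36134) - (321 + (16 + 17*3)*170) = (82 - 36134/3) - (321 + (16 + 51)*170) = -35888/3 - (321 + 67*170) = -35888/3 - (321 + 11390) = -35888/3 - 1*11711 = -35888/3 - 11711 = -71021/3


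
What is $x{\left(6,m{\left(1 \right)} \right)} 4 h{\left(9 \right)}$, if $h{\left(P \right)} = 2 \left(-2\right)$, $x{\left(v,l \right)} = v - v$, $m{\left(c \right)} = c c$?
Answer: $0$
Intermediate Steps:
$m{\left(c \right)} = c^{2}$
$x{\left(v,l \right)} = 0$
$h{\left(P \right)} = -4$
$x{\left(6,m{\left(1 \right)} \right)} 4 h{\left(9 \right)} = 0 \cdot 4 \left(-4\right) = 0 \left(-4\right) = 0$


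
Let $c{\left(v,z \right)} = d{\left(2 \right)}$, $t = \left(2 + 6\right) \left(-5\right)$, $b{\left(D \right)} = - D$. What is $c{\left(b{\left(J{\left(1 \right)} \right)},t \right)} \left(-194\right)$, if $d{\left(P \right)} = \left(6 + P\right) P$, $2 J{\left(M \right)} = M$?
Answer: $-3104$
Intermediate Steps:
$J{\left(M \right)} = \frac{M}{2}$
$d{\left(P \right)} = P \left(6 + P\right)$
$t = -40$ ($t = 8 \left(-5\right) = -40$)
$c{\left(v,z \right)} = 16$ ($c{\left(v,z \right)} = 2 \left(6 + 2\right) = 2 \cdot 8 = 16$)
$c{\left(b{\left(J{\left(1 \right)} \right)},t \right)} \left(-194\right) = 16 \left(-194\right) = -3104$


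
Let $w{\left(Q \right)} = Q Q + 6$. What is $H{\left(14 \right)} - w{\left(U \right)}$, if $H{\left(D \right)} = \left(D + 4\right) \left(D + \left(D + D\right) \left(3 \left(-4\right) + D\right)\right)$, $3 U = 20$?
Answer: $\frac{10886}{9} \approx 1209.6$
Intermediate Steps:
$U = \frac{20}{3}$ ($U = \frac{1}{3} \cdot 20 = \frac{20}{3} \approx 6.6667$)
$w{\left(Q \right)} = 6 + Q^{2}$ ($w{\left(Q \right)} = Q^{2} + 6 = 6 + Q^{2}$)
$H{\left(D \right)} = \left(4 + D\right) \left(D + 2 D \left(-12 + D\right)\right)$
$H{\left(14 \right)} - w{\left(U \right)} = 14 \left(-92 - 210 + 2 \cdot 14^{2}\right) - \left(6 + \left(\frac{20}{3}\right)^{2}\right) = 14 \left(-92 - 210 + 2 \cdot 196\right) - \left(6 + \frac{400}{9}\right) = 14 \left(-92 - 210 + 392\right) - \frac{454}{9} = 14 \cdot 90 - \frac{454}{9} = 1260 - \frac{454}{9} = \frac{10886}{9}$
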